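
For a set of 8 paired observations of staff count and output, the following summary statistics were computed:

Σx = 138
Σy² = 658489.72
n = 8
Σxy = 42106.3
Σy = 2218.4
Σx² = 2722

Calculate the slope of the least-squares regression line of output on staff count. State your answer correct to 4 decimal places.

Sxx = Σx² − (Σx)²/n = 2722 − 2380.5 = 341.5
Sxy = Σxy − (Σx)(Σy)/n = 42106.3 − 38267.4 = 3838.9
b = Sxy/Sxx = 3838.9/341.5 = 11.241288

11.2413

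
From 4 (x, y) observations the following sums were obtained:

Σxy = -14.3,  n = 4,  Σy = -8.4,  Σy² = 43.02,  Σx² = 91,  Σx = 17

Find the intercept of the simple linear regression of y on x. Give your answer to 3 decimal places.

Sxx = Σx² − (Σx)²/n = 91 − 72.25 = 18.75
Sxy = Σxy − (Σx)(Σy)/n = -14.3 − (-35.7) = 21.4
b = Sxy/Sxx = 21.4/18.75 = 1.141333
a = ȳ − b·x̄ = -2.1 − 1.141333·4.25 = -6.950667

-6.951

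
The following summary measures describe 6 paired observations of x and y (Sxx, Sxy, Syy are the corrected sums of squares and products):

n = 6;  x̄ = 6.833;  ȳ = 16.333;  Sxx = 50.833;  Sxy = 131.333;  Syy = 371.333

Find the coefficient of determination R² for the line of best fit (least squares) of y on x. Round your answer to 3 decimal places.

R² = Sxy²/(Sxx·Syy) = (131.333)²/(50.833·371.333) = 0.913773

0.914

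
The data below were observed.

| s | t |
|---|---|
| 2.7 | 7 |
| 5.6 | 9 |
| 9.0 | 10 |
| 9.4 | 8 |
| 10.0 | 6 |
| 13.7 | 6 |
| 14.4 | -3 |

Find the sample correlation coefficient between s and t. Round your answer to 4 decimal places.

-0.6036

n = 7, Σx = 64.8, Σy = 43, Σxy = 333.5, Σx² = 703.06, Σy² = 375
Sxx = Σx² − (Σx)²/n = 703.06 − 599.862857 = 103.197143
Sxy = Σxy − (Σx)(Σy)/n = 333.5 − 398.057143 = -64.557143
Syy = Σy² − (Σy)²/n = 375 − 264.142857 = 110.857143
r = Sxy/√(Sxx·Syy) = -64.557143/√(11440.140408) = -64.557143/106.958592 = -0.603571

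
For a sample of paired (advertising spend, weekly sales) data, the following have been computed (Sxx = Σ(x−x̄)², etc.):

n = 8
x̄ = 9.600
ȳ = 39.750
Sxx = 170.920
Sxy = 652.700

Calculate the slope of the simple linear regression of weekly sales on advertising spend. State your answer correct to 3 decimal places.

b = Sxy/Sxx = 652.7/170.92 = 3.818746

3.819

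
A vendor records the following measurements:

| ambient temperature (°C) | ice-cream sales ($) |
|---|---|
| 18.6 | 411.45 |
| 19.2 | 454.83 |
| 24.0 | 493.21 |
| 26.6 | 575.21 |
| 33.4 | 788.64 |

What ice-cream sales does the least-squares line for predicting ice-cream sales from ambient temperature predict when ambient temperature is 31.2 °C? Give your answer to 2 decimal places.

708.98

n = 5, Σx = 121.8, Σy = 2723.34, Σxy = 69863.908, Σx² = 3113.72
Sxx = Σx² − (Σx)²/n = 3113.72 − 2967.048 = 146.672
Sxy = Σxy − (Σx)(Σy)/n = 69863.908 − 66340.5624 = 3523.3456
b = Sxy/Sxx = 3523.3456/146.672 = 24.021937
a = ȳ − b·x̄ = 544.668 − 24.021937·24.36 = -40.506395
ŷ(31.2) = a + b·31.2 = -40.506395 + 24.021937·31.2 = 708.978052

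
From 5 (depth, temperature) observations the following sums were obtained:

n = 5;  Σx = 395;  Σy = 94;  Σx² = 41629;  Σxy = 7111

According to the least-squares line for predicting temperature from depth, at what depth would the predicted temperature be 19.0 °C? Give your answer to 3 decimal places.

Sxx = Σx² − (Σx)²/n = 41629 − 31205 = 10424
Sxy = Σxy − (Σx)(Σy)/n = 7111 − 7426 = -315
b = Sxy/Sxx = -315/10424 = -0.030219
a = ȳ − b·x̄ = 18.8 − (-0.030219)·79 = 21.187279
Set a + b·x = 19.0: x = (19.0 − 21.187279) / (-0.030219) = 72.381587

72.382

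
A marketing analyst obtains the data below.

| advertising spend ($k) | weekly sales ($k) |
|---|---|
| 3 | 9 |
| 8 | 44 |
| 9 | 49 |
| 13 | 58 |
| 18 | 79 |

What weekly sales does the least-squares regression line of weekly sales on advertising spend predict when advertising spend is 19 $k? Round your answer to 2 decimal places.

n = 5, Σx = 51, Σy = 239, Σxy = 2996, Σx² = 647
Sxx = Σx² − (Σx)²/n = 647 − 520.2 = 126.8
Sxy = Σxy − (Σx)(Σy)/n = 2996 − 2437.8 = 558.2
b = Sxy/Sxx = 558.2/126.8 = 4.402208
a = ȳ − b·x̄ = 47.8 − 4.402208·10.2 = 2.897476
ŷ(19) = a + b·19 = 2.897476 + 4.402208·19 = 86.539432

86.54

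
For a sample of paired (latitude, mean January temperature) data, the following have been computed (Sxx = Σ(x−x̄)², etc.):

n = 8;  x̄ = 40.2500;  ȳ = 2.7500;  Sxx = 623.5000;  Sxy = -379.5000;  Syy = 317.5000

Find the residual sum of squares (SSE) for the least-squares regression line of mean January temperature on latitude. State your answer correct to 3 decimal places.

b = Sxy/Sxx = -379.5/623.5 = -0.608661
SSE = Syy − b·Sxy = 317.5 − (-0.608661)·(-379.5) = 86.513232

86.513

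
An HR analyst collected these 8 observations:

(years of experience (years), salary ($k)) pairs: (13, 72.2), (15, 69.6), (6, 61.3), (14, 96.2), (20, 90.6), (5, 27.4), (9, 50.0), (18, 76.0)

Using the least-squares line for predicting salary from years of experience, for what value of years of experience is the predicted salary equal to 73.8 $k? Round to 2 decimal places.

14.30

n = 8, Σx = 100, Σy = 543.3, Σxy = 7464.2, Σx² = 1456
Sxx = Σx² − (Σx)²/n = 1456 − 1250 = 206
Sxy = Σxy − (Σx)(Σy)/n = 7464.2 − 6791.25 = 672.95
b = Sxy/Sxx = 672.95/206 = 3.266748
a = ȳ − b·x̄ = 67.9125 − 3.266748·12.5 = 27.078155
Set a + b·x = 73.8: x = (73.8 − 27.078155) / 3.266748 = 14.302251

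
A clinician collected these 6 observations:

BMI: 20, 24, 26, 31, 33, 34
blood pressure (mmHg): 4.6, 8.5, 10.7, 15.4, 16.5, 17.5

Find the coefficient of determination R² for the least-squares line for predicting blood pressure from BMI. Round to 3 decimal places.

n = 6, Σx = 168, Σy = 73.2, Σxy = 2191.1, Σx² = 4858, Σy² = 1023.56
Sxx = Σx² − (Σx)²/n = 4858 − 4704 = 154
Sxy = Σxy − (Σx)(Σy)/n = 2191.1 − 2049.6 = 141.5
Syy = Σy² − (Σy)²/n = 1023.56 − 893.04 = 130.52
R² = Sxy²/(Sxx·Syy) = (141.5)²/(154·130.52) = 0.996128

0.996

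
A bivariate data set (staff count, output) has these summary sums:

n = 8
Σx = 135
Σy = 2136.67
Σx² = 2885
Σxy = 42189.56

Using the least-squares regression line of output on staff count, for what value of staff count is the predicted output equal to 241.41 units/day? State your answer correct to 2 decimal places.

Sxx = Σx² − (Σx)²/n = 2885 − 2278.125 = 606.875
Sxy = Σxy − (Σx)(Σy)/n = 42189.56 − 36056.30625 = 6133.25375
b = Sxy/Sxx = 6133.25375/606.875 = 10.106288
a = ȳ − b·x̄ = 267.08375 − 10.106288·16.875 = 96.540134
Set a + b·x = 241.41: x = (241.41 − 96.540134) / 10.106288 = 14.334626

14.33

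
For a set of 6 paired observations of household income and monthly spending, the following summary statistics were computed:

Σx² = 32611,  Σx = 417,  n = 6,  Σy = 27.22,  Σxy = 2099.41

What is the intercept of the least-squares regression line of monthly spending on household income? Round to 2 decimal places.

Sxx = Σx² − (Σx)²/n = 32611 − 28981.5 = 3629.5
Sxy = Σxy − (Σx)(Σy)/n = 2099.41 − 1891.79 = 207.62
b = Sxy/Sxx = 207.62/3629.5 = 0.057203
a = ȳ − b·x̄ = 4.536667 − 0.057203·69.5 = 0.561025

0.56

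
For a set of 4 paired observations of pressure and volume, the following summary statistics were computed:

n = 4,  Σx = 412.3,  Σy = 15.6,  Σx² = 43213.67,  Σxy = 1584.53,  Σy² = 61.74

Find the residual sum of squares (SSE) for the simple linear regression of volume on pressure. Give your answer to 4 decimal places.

Sxx = Σx² − (Σx)²/n = 43213.67 − 42497.8225 = 715.8475
Sxy = Σxy − (Σx)(Σy)/n = 1584.53 − 1607.97 = -23.44
Syy = Σy² − (Σy)²/n = 61.74 − 60.84 = 0.9
b = Sxy/Sxx = -23.44/715.8475 = -0.032744
SSE = Syy − b·Sxy = 0.9 − (-0.032744)·(-23.44) = 0.132471

0.1325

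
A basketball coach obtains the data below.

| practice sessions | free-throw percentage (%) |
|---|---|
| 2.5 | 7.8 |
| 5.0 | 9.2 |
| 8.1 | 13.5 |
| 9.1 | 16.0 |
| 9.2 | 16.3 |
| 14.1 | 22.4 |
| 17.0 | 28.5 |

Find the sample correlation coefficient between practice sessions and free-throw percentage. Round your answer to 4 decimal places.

n = 7, Σx = 65, Σy = 113.7, Σxy = 1270.75, Σx² = 752.12, Σy² = 2163.43
Sxx = Σx² − (Σx)²/n = 752.12 − 603.571429 = 148.548571
Sxy = Σxy − (Σx)(Σy)/n = 1270.75 − 1055.785714 = 214.964286
Syy = Σy² − (Σy)²/n = 2163.43 − 1846.812857 = 316.617143
r = Sxy/√(Sxx·Syy) = 214.964286/√(47033.024261) = 214.964286/216.870985 = 0.991208

0.9912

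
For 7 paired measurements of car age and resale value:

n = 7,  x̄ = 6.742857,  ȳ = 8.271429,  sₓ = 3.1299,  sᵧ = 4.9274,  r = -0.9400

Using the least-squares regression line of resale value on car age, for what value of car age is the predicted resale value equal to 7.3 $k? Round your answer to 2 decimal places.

b = r · sᵧ/sₓ = -0.94 · 4.9274/3.1299 = -1.479842
a = ȳ − b·x̄ = 8.271429 − (-1.479842)·6.742857 = 18.249789
Set a + b·x = 7.3: x = (7.3 − 18.249789) / (-1.479842) = 7.399298

7.40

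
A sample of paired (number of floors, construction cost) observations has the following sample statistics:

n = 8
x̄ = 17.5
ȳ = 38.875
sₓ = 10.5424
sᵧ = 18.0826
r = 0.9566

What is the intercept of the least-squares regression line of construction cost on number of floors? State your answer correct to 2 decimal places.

b = r · sᵧ/sₓ = 0.9566 · 18.0826/10.5424 = 1.640785
a = ȳ − b·x̄ = 38.875 − 1.640785·17.5 = 10.161257

10.16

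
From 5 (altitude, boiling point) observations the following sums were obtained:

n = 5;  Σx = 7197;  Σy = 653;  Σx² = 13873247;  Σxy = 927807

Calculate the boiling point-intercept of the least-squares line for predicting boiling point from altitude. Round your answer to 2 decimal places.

135.57

Sxx = Σx² − (Σx)²/n = 13873247 − 10359361.8 = 3513885.2
Sxy = Σxy − (Σx)(Σy)/n = 927807 − 939928.2 = -12121.2
b = Sxy/Sxx = -12121.2/3513885.2 = -0.003450
a = ȳ − b·x̄ = 130.6 − (-0.003450)·1439.4 = 135.565232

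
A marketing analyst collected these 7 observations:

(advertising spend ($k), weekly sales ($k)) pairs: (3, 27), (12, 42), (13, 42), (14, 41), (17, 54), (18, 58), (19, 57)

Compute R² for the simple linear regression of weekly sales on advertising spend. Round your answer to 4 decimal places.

0.9228

n = 7, Σx = 96, Σy = 321, Σxy = 4750, Σx² = 1492, Σy² = 15467
Sxx = Σx² − (Σx)²/n = 1492 − 1316.571429 = 175.428571
Sxy = Σxy − (Σx)(Σy)/n = 4750 − 4402.285714 = 347.714286
Syy = Σy² − (Σy)²/n = 15467 − 14720.142857 = 746.857143
R² = Sxy²/(Sxx·Syy) = (347.714286)²/(175.428571·746.857143) = 0.922799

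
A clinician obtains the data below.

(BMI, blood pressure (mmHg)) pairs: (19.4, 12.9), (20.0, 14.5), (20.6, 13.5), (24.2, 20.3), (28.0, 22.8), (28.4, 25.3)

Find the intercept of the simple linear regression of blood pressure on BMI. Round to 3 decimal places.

n = 6, Σx = 140.6, Σy = 109.3, Σxy = 2666.54, Σx² = 3376.92
Sxx = Σx² − (Σx)²/n = 3376.92 − 3294.726667 = 82.193333
Sxy = Σxy − (Σx)(Σy)/n = 2666.54 − 2561.263333 = 105.276667
b = Sxy/Sxx = 105.276667/82.193333 = 1.280842
a = ȳ − b·x̄ = 18.216667 − 1.280842·23.433333 = -11.797729

-11.798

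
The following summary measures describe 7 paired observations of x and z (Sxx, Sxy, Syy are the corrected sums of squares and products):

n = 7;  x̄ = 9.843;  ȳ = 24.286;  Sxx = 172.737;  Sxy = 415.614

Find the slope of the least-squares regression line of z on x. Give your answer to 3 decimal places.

2.406

b = Sxy/Sxx = 415.614/172.737 = 2.406051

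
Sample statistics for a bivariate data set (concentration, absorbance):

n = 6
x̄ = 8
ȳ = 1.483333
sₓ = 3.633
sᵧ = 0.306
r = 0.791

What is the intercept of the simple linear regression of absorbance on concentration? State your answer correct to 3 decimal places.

0.950

b = r · sᵧ/sₓ = 0.791 · 0.306/3.633 = 0.066624
a = ȳ − b·x̄ = 1.483333 − 0.066624·8 = 0.950339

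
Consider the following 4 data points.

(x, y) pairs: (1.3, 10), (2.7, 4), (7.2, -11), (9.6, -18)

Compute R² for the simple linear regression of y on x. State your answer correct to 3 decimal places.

0.997

n = 4, Σx = 20.8, Σy = -15, Σxy = -228.2, Σx² = 152.98, Σy² = 561
Sxx = Σx² − (Σx)²/n = 152.98 − 108.16 = 44.82
Sxy = Σxy − (Σx)(Σy)/n = -228.2 − (-78) = -150.2
Syy = Σy² − (Σy)²/n = 561 − 56.25 = 504.75
R² = Sxy²/(Sxx·Syy) = (-150.2)²/(44.82·504.75) = 0.997222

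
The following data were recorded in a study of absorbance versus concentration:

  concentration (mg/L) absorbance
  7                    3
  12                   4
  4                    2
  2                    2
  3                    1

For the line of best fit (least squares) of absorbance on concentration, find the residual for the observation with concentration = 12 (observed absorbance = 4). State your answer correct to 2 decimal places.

-0.05

n = 5, Σx = 28, Σy = 12, Σxy = 84, Σx² = 222
Sxx = Σx² − (Σx)²/n = 222 − 156.8 = 65.2
Sxy = Σxy − (Σx)(Σy)/n = 84 − 67.2 = 16.8
b = Sxy/Sxx = 16.8/65.2 = 0.257669
a = ȳ − b·x̄ = 2.4 − 0.257669·5.6 = 0.957055
ŷ(12) = 0.957055 + 0.257669·12 = 4.049080
residual = y − ŷ = 4 − 4.049080 = -0.049080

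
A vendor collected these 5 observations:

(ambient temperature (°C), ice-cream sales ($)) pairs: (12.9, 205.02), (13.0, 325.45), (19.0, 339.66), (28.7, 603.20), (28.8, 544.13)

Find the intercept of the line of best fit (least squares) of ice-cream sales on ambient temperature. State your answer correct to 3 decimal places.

n = 5, Σx = 102.4, Σy = 2017.46, Σxy = 46311.932, Σx² = 2349.54
Sxx = Σx² − (Σx)²/n = 2349.54 − 2097.152 = 252.388
Sxy = Σxy − (Σx)(Σy)/n = 46311.932 − 41317.5808 = 4994.3512
b = Sxy/Sxx = 4994.3512/252.388 = 19.788386
a = ȳ − b·x̄ = 403.492 − 19.788386·20.48 = -1.774148

-1.774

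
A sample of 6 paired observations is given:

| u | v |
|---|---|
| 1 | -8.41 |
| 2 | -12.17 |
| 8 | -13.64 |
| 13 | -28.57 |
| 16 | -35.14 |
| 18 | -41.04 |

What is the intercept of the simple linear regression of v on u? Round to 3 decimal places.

-5.474

n = 6, Σx = 58, Σy = -138.97, Σxy = -1814.24, Σx² = 818
Sxx = Σx² − (Σx)²/n = 818 − 560.666667 = 257.333333
Sxy = Σxy − (Σx)(Σy)/n = -1814.24 − (-1343.376667) = -470.863333
b = Sxy/Sxx = -470.863333/257.333333 = -1.829780
a = ȳ − b·x̄ = -23.161667 − (-1.829780)·9.666667 = -5.473795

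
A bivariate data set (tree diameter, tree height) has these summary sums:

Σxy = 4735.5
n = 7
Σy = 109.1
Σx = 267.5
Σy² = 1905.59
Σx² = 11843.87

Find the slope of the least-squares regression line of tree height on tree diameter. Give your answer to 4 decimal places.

0.3492

Sxx = Σx² − (Σx)²/n = 11843.87 − 10222.321429 = 1621.548571
Sxy = Σxy − (Σx)(Σy)/n = 4735.5 − 4169.178571 = 566.321429
b = Sxy/Sxx = 566.321429/1621.548571 = 0.349247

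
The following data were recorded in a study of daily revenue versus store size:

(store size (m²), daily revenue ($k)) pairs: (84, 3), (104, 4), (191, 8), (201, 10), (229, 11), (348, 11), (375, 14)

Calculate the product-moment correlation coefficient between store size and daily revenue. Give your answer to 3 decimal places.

n = 7, Σx = 1532, Σy = 61, Σxy = 15803, Σx² = 408924, Σy² = 627
Sxx = Σx² − (Σx)²/n = 408924 − 335289.142857 = 73634.857143
Sxy = Σxy − (Σx)(Σy)/n = 15803 − 13350.285714 = 2452.714286
Syy = Σy² − (Σy)²/n = 627 − 531.571429 = 95.428571
r = Sxy/√(Sxx·Syy) = 2452.714286/√(7026869.224490) = 2452.714286/2650.824254 = 0.925265

0.925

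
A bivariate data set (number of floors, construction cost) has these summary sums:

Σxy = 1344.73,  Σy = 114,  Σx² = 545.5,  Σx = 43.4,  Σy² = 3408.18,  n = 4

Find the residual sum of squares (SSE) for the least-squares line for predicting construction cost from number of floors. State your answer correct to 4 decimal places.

Sxx = Σx² − (Σx)²/n = 545.5 − 470.89 = 74.61
Sxy = Σxy − (Σx)(Σy)/n = 1344.73 − 1236.9 = 107.83
Syy = Σy² − (Σy)²/n = 3408.18 − 3249 = 159.18
b = Sxy/Sxx = 107.83/74.61 = 1.445249
SSE = Syy − b·Sxy = 159.18 − 1.445249·107.83 = 3.338841

3.3388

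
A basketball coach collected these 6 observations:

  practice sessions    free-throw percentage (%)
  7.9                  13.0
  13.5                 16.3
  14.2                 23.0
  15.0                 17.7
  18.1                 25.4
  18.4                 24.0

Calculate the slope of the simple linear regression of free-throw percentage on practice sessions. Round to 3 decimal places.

n = 6, Σx = 87.1, Σy = 119.4, Σxy = 1816.19, Σx² = 1337.47
Sxx = Σx² − (Σx)²/n = 1337.47 − 1264.401667 = 73.068333
Sxy = Σxy − (Σx)(Σy)/n = 1816.19 − 1733.29 = 82.9
b = Sxy/Sxx = 82.9/73.068333 = 1.134554

1.135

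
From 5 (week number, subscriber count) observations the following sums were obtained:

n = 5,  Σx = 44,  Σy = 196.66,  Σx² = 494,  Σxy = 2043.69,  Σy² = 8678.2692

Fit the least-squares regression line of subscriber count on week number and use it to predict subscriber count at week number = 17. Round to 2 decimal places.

63.37

Sxx = Σx² − (Σx)²/n = 494 − 387.2 = 106.8
Sxy = Σxy − (Σx)(Σy)/n = 2043.69 − 1730.608 = 313.082
b = Sxy/Sxx = 313.082/106.8 = 2.931479
a = ȳ − b·x̄ = 39.332 − 2.931479·8.8 = 13.534981
ŷ(17) = a + b·17 = 13.534981 + 2.931479·17 = 63.370131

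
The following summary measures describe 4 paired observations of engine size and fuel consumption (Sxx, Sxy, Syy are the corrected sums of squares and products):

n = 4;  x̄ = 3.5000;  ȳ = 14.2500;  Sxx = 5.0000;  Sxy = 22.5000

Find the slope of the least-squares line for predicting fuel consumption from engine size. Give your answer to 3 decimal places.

4.500

b = Sxy/Sxx = 22.5/5 = 4.5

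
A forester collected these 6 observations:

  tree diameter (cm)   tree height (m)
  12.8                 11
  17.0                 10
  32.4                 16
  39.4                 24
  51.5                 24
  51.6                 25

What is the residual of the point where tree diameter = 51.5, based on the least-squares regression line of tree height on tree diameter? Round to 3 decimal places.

-1.206

n = 6, Σx = 204.7, Σy = 110, Σxy = 4300.8, Σx² = 8369.77
Sxx = Σx² − (Σx)²/n = 8369.77 − 6983.681667 = 1386.088333
Sxy = Σxy − (Σx)(Σy)/n = 4300.8 − 3752.833333 = 547.966667
b = Sxy/Sxx = 547.966667/1386.088333 = 0.395333
a = ȳ − b·x̄ = 18.333333 − 0.395333·34.116667 = 4.845884
ŷ(51.5) = 4.845884 + 0.395333·51.5 = 25.205541
residual = y − ŷ = 24 − 25.205541 = -1.205541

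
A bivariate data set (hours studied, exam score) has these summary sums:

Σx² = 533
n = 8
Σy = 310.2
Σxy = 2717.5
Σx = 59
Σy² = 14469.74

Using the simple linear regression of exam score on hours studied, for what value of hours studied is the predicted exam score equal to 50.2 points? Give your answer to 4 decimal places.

Sxx = Σx² − (Σx)²/n = 533 − 435.125 = 97.875
Sxy = Σxy − (Σx)(Σy)/n = 2717.5 − 2287.725 = 429.775
b = Sxy/Sxx = 429.775/97.875 = 4.391060
a = ȳ − b·x̄ = 38.775 − 4.391060·7.375 = 6.390932
Set a + b·x = 50.2: x = (50.2 − 6.390932) / 4.391060 = 9.976877

9.9769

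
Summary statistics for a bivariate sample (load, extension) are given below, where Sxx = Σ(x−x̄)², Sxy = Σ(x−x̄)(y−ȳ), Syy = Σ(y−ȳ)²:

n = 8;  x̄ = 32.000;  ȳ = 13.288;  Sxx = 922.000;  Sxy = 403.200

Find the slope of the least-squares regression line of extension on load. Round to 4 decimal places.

b = Sxy/Sxx = 403.2/922 = 0.437310

0.4373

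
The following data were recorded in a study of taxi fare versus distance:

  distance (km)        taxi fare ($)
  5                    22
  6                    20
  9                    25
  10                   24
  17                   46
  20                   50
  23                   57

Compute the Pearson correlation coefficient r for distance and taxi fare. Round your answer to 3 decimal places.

0.984

n = 7, Σx = 90, Σy = 244, Σxy = 3788, Σx² = 1460, Σy² = 9950
Sxx = Σx² − (Σx)²/n = 1460 − 1157.142857 = 302.857143
Sxy = Σxy − (Σx)(Σy)/n = 3788 − 3137.142857 = 650.857143
Syy = Σy² − (Σy)²/n = 9950 − 8505.142857 = 1444.857143
r = Sxy/√(Sxx·Syy) = 650.857143/√(437585.306122) = 650.857143/661.502310 = 0.983908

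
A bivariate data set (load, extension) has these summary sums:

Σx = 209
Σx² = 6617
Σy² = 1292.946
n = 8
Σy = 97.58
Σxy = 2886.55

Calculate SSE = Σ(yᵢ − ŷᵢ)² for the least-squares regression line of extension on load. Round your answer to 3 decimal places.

Sxx = Σx² − (Σx)²/n = 6617 − 5460.125 = 1156.875
Sxy = Σxy − (Σx)(Σy)/n = 2886.55 − 2549.2775 = 337.2725
Syy = Σy² − (Σy)²/n = 1292.946 − 1190.23205 = 102.71395
b = Sxy/Sxx = 337.2725/1156.875 = 0.291538
SSE = Syy − b·Sxy = 102.71395 − 0.291538·337.2725 = 4.386353

4.386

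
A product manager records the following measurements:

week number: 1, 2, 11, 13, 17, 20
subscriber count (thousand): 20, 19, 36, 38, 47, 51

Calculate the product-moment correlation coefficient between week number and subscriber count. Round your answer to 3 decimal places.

0.997

n = 6, Σx = 64, Σy = 211, Σxy = 2767, Σx² = 984, Σy² = 8311
Sxx = Σx² − (Σx)²/n = 984 − 682.666667 = 301.333333
Sxy = Σxy − (Σx)(Σy)/n = 2767 − 2250.666667 = 516.333333
Syy = Σy² − (Σy)²/n = 8311 − 7420.166667 = 890.833333
r = Sxy/√(Sxx·Syy) = 516.333333/√(268437.777778) = 516.333333/518.109812 = 0.996571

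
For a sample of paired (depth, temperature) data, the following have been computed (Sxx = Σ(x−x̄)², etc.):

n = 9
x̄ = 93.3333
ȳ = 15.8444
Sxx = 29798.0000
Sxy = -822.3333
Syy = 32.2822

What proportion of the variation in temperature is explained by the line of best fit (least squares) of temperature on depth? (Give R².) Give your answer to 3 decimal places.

0.703

R² = Sxy²/(Sxx·Syy) = (-822.3333)²/(29798·32.2822) = 0.702984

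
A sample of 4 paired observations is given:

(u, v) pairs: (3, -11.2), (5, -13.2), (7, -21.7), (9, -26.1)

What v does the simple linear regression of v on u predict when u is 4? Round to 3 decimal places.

n = 4, Σx = 24, Σy = -72.2, Σxy = -486.4, Σx² = 164
Sxx = Σx² − (Σx)²/n = 164 − 144 = 20
Sxy = Σxy − (Σx)(Σy)/n = -486.4 − (-433.2) = -53.2
b = Sxy/Sxx = -53.2/20 = -2.66
a = ȳ − b·x̄ = -18.05 − (-2.66)·6 = -2.09
ŷ(4) = a + b·4 = -2.09 + (-2.66)·4 = -12.73

-12.730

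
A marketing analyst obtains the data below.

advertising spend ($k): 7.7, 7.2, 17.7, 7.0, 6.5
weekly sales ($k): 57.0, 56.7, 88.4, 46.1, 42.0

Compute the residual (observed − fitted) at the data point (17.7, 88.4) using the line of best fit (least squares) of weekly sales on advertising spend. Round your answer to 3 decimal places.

-0.693

n = 5, Σx = 46.1, Σy = 290.2, Σxy = 3007.52, Σx² = 515.67
Sxx = Σx² − (Σx)²/n = 515.67 − 425.042 = 90.628
Sxy = Σxy − (Σx)(Σy)/n = 3007.52 − 2675.644 = 331.876
b = Sxy/Sxx = 331.876/90.628 = 3.661959
a = ȳ − b·x̄ = 58.04 − 3.661959·9.22 = 24.276740
ŷ(17.7) = 24.276740 + 3.661959·17.7 = 89.093410
residual = y − ŷ = 88.4 − 89.093410 = -0.693410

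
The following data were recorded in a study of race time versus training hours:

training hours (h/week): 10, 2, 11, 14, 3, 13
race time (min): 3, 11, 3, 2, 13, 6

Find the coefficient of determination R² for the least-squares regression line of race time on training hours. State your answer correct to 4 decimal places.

n = 6, Σx = 53, Σy = 38, Σxy = 230, Σx² = 599, Σy² = 348
Sxx = Σx² − (Σx)²/n = 599 − 468.166667 = 130.833333
Sxy = Σxy − (Σx)(Σy)/n = 230 − 335.666667 = -105.666667
Syy = Σy² − (Σy)²/n = 348 − 240.666667 = 107.333333
R² = Sxy²/(Sxx·Syy) = (-105.666667)²/(130.833333·107.333333) = 0.795102

0.7951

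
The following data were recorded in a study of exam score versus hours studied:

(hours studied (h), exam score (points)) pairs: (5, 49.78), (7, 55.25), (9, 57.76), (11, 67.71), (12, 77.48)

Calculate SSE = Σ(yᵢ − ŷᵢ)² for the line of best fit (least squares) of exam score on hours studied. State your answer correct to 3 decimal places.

46.462

n = 5, Σx = 44, Σy = 307.98, Σxy = 2830.06, Σx² = 420, Σy² = 19454.623
Sxx = Σx² − (Σx)²/n = 420 − 387.2 = 32.8
Sxy = Σxy − (Σx)(Σy)/n = 2830.06 − 2710.224 = 119.836
Syy = Σy² − (Σy)²/n = 19454.623 − 18970.33608 = 484.28692
b = Sxy/Sxx = 119.836/32.8 = 3.653537
SSE = Syy − b·Sxy = 484.28692 − 3.653537·119.836 = 46.461710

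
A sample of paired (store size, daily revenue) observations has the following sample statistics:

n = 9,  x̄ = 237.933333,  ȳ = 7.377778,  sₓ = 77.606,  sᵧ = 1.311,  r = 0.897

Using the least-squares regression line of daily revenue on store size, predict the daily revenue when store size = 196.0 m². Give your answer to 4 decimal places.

b = r · sᵧ/sₓ = 0.897 · 1.311/77.606 = 0.015153
a = ȳ − b·x̄ = 7.377778 − 0.015153·237.933333 = 3.772364
ŷ(196.0) = a + b·196.0 = 3.772364 + 0.015153·196 = 6.742360

6.7424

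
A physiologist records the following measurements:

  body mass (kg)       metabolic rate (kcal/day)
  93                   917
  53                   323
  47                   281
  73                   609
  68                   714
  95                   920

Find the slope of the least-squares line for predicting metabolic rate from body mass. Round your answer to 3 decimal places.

n = 6, Σx = 429, Σy = 3764, Σxy = 296016, Σx² = 32645
Sxx = Σx² − (Σx)²/n = 32645 − 30673.5 = 1971.5
Sxy = Σxy − (Σx)(Σy)/n = 296016 − 269126 = 26890
b = Sxy/Sxx = 26890/1971.5 = 13.639361

13.639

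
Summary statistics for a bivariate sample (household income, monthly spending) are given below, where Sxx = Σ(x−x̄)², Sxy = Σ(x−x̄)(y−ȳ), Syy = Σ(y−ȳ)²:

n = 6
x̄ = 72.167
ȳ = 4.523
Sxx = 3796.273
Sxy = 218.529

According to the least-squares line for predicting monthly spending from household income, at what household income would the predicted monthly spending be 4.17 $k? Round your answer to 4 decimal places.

66.0347

b = Sxy/Sxx = 218.529/3796.273 = 0.057564
a = ȳ − b·x̄ = 4.523 − 0.057564·72.167 = 0.368772
Set a + b·x = 4.17: x = (4.17 − 0.368772) / 0.057564 = 66.034705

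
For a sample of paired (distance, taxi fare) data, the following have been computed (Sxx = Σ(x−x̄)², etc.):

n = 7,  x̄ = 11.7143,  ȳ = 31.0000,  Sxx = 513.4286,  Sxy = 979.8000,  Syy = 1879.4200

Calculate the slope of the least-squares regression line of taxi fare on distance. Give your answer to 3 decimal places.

b = Sxy/Sxx = 979.8/513.4286 = 1.908347

1.908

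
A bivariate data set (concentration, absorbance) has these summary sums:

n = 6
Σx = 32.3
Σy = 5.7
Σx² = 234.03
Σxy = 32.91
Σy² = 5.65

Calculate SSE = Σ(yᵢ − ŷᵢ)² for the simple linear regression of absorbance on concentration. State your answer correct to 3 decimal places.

Sxx = Σx² − (Σx)²/n = 234.03 − 173.881667 = 60.148333
Sxy = Σxy − (Σx)(Σy)/n = 32.91 − 30.685 = 2.225
Syy = Σy² − (Σy)²/n = 5.65 − 5.415 = 0.235
b = Sxy/Sxx = 2.225/60.148333 = 0.036992
SSE = Syy − b·Sxy = 0.235 − 0.036992·2.225 = 0.152693

0.153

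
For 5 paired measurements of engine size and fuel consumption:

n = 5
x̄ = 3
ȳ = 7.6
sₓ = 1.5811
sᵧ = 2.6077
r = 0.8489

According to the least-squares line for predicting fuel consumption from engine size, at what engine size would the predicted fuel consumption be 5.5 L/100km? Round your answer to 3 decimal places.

b = r · sᵧ/sₓ = 0.8489 · 2.6077/1.5811 = 1.400086
a = ȳ − b·x̄ = 7.6 − 1.400086·3 = 3.399741
Set a + b·x = 5.5: x = (5.5 − 3.399741) / 1.400086 = 1.500093

1.500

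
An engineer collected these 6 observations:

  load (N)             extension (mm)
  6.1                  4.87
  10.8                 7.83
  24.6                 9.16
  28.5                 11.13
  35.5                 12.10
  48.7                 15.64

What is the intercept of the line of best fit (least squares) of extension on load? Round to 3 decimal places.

n = 6, Σx = 154.2, Σy = 60.73, Σxy = 1848.03, Σx² = 5203.2
Sxx = Σx² − (Σx)²/n = 5203.2 − 3962.94 = 1240.26
Sxy = Σxy − (Σx)(Σy)/n = 1848.03 − 1560.761 = 287.269
b = Sxy/Sxx = 287.269/1240.26 = 0.231620
a = ȳ − b·x̄ = 10.121667 − 0.231620·25.7 = 4.169033

4.169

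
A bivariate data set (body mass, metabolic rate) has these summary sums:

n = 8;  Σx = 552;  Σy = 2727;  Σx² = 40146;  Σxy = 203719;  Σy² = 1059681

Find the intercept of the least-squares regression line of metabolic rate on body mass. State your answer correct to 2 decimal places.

-180.68

Sxx = Σx² − (Σx)²/n = 40146 − 38088 = 2058
Sxy = Σxy − (Σx)(Σy)/n = 203719 − 188163 = 15556
b = Sxy/Sxx = 15556/2058 = 7.558795
a = ȳ − b·x̄ = 340.875 − 7.558795·69 = -180.681851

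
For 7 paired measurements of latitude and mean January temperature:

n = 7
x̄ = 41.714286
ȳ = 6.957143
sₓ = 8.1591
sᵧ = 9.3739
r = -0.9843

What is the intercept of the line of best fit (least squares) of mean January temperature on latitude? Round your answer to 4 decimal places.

54.1298

b = r · sᵧ/sₓ = -0.9843 · 9.3739/8.1591 = -1.130851
a = ȳ − b·x̄ = 6.957143 − (-1.130851)·41.714286 = 54.129802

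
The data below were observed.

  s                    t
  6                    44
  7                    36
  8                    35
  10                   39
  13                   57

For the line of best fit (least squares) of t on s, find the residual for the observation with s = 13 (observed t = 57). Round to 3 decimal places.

5.227

n = 5, Σx = 44, Σy = 211, Σxy = 1927, Σx² = 418
Sxx = Σx² − (Σx)²/n = 418 − 387.2 = 30.8
Sxy = Σxy − (Σx)(Σy)/n = 1927 − 1856.8 = 70.2
b = Sxy/Sxx = 70.2/30.8 = 2.279221
a = ȳ − b·x̄ = 42.2 − 2.279221·8.8 = 22.142857
ŷ(13) = 22.142857 + 2.279221·13 = 51.772727
residual = y − ŷ = 57 − 51.772727 = 5.227273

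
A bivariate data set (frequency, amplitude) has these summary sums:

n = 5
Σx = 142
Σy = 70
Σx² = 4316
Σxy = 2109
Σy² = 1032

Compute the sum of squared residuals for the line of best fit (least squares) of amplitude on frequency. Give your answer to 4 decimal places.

0.3016

Sxx = Σx² − (Σx)²/n = 4316 − 4032.8 = 283.2
Sxy = Σxy − (Σx)(Σy)/n = 2109 − 1988 = 121
Syy = Σy² − (Σy)²/n = 1032 − 980 = 52
b = Sxy/Sxx = 121/283.2 = 0.427260
SSE = Syy − b·Sxy = 52 − 0.427260·121 = 0.301554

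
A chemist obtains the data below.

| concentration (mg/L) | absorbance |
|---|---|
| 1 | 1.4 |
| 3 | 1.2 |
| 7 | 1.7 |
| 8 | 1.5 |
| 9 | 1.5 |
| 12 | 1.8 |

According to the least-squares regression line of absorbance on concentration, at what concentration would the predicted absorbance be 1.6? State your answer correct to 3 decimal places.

n = 6, Σx = 40, Σy = 9.1, Σxy = 64, Σx² = 348
Sxx = Σx² − (Σx)²/n = 348 − 266.666667 = 81.333333
Sxy = Σxy − (Σx)(Σy)/n = 64 − 60.666667 = 3.333333
b = Sxy/Sxx = 3.333333/81.333333 = 0.040984
a = ȳ − b·x̄ = 1.516667 − 0.040984·6.666667 = 1.243443
Set a + b·x = 1.6: x = (1.6 − 1.243443) / 0.040984 = 8.7

8.700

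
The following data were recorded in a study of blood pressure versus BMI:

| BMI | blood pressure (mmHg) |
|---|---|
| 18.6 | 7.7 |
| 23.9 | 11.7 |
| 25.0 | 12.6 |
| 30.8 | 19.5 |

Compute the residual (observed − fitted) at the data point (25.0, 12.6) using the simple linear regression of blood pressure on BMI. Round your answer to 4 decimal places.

-0.6873

n = 4, Σx = 98.3, Σy = 51.5, Σxy = 1338.45, Σx² = 2490.81
Sxx = Σx² − (Σx)²/n = 2490.81 − 2415.7225 = 75.0875
Sxy = Σxy − (Σx)(Σy)/n = 1338.45 − 1265.6125 = 72.8375
b = Sxy/Sxx = 72.8375/75.0875 = 0.970035
a = ȳ − b·x̄ = 12.875 − 0.970035·24.575 = -10.963609
ŷ(25.0) = -10.963609 + 0.970035·25 = 13.287265
residual = y − ŷ = 12.6 − 13.287265 = -0.687265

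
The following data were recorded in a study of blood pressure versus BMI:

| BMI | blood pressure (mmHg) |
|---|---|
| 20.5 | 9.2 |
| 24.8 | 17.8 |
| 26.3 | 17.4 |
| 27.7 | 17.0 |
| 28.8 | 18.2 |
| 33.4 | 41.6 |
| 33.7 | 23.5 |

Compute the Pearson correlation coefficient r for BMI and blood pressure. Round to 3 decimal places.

n = 7, Σx = 195.2, Σy = 144.7, Σxy = 4264.11, Σx² = 5574.96, Σy² = 3607.29
Sxx = Σx² − (Σx)²/n = 5574.96 − 5443.291429 = 131.668571
Sxy = Σxy − (Σx)(Σy)/n = 4264.11 − 4035.062857 = 229.047143
Syy = Σy² − (Σy)²/n = 3607.29 − 2991.155714 = 616.134286
r = Sxy/√(Sxx·Syy) = 229.047143/√(81125.521208) = 229.047143/284.825422 = 0.804167

0.804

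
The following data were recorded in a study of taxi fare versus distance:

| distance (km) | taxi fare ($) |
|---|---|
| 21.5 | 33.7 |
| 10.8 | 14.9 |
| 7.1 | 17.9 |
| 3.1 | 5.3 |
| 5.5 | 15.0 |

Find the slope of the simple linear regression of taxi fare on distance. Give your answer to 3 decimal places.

n = 5, Σx = 48, Σy = 86.8, Σxy = 1111.49, Σx² = 669.16
Sxx = Σx² − (Σx)²/n = 669.16 − 460.8 = 208.36
Sxy = Σxy − (Σx)(Σy)/n = 1111.49 − 833.28 = 278.21
b = Sxy/Sxx = 278.21/208.36 = 1.335237

1.335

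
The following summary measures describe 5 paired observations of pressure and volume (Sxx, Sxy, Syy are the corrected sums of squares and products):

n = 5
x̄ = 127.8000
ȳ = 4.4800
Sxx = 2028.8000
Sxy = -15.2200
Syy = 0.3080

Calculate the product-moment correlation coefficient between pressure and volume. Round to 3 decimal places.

r = Sxy/√(Sxx·Syy) = -15.22/√(624.8704) = -15.22/24.997408 = -0.608863

-0.609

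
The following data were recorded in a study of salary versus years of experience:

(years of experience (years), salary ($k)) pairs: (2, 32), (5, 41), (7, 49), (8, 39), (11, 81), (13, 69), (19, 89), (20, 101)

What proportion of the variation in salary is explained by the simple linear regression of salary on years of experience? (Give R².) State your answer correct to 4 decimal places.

0.8887

n = 8, Σx = 85, Σy = 501, Σxy = 6423, Σx² = 1193, Σy² = 36071
Sxx = Σx² − (Σx)²/n = 1193 − 903.125 = 289.875
Sxy = Σxy − (Σx)(Σy)/n = 6423 − 5323.125 = 1099.875
Syy = Σy² − (Σy)²/n = 36071 − 31375.125 = 4695.875
R² = Sxy²/(Sxx·Syy) = (1099.875)²/(289.875·4695.875) = 0.888709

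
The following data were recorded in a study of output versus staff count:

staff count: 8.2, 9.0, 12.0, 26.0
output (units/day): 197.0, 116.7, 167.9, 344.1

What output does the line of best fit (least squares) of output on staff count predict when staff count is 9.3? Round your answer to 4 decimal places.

157.7715

n = 4, Σx = 55.2, Σy = 825.7, Σxy = 13627.1, Σx² = 968.24
Sxx = Σx² − (Σx)²/n = 968.24 − 761.76 = 206.48
Sxy = Σxy − (Σx)(Σy)/n = 13627.1 − 11394.66 = 2232.44
b = Sxy/Sxx = 2232.44/206.48 = 10.811895
a = ȳ − b·x̄ = 206.425 − 10.811895·13.8 = 57.220854
ŷ(9.3) = a + b·9.3 = 57.220854 + 10.811895·9.3 = 157.771474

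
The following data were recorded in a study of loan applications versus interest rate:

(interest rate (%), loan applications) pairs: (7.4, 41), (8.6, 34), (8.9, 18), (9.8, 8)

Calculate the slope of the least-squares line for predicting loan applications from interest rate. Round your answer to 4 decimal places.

-14.1730

n = 4, Σx = 34.7, Σy = 101, Σxy = 834.4, Σx² = 303.97
Sxx = Σx² − (Σx)²/n = 303.97 − 301.0225 = 2.9475
Sxy = Σxy − (Σx)(Σy)/n = 834.4 − 876.175 = -41.775
b = Sxy/Sxx = -41.775/2.9475 = -14.173028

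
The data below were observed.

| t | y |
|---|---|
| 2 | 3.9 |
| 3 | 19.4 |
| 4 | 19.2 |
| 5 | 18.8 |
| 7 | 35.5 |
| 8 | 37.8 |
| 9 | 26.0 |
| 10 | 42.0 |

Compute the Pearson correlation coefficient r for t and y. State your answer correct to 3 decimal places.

n = 8, Σx = 48, Σy = 202.6, Σxy = 1441.7, Σx² = 348, Σy² = 6242.74
Sxx = Σx² − (Σx)²/n = 348 − 288 = 60
Sxy = Σxy − (Σx)(Σy)/n = 1441.7 − 1215.6 = 226.1
Syy = Σy² − (Σy)²/n = 6242.74 − 5130.845 = 1111.895
r = Sxy/√(Sxx·Syy) = 226.1/√(66713.7) = 226.1/258.289953 = 0.875373

0.875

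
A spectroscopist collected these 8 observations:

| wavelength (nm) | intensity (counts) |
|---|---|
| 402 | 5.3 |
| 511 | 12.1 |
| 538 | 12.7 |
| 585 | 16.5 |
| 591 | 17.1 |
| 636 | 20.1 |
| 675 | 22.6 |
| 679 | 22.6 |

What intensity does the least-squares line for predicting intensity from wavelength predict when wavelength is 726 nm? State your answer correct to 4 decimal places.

n = 8, Σx = 4617, Σy = 129, Σxy = 78288.9, Σx² = 2724837
Sxx = Σx² − (Σx)²/n = 2724837 − 2664586.125 = 60250.875
Sxy = Σxy − (Σx)(Σy)/n = 78288.9 − 74449.125 = 3839.775
b = Sxy/Sxx = 3839.775/60250.875 = 0.063730
a = ȳ − b·x̄ = 16.125 − 0.063730·577.125 = -20.655049
ŷ(726) = a + b·726 = -20.655049 + 0.063730·726 = 25.612771

25.6128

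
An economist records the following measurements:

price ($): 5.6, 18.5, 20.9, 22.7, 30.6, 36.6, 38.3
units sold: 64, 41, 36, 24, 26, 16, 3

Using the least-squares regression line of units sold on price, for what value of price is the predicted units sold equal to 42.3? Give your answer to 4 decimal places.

17.2521

n = 7, Σx = 173.2, Σy = 210, Σxy = 3910.2, Σx² = 5068.52
Sxx = Σx² − (Σx)²/n = 5068.52 − 4285.462857 = 783.057143
Sxy = Σxy − (Σx)(Σy)/n = 3910.2 − 5196 = -1285.8
b = Sxy/Sxx = -1285.8/783.057143 = -1.642026
a = ȳ − b·x̄ = 30 − (-1.642026)·24.742857 = 70.628409
Set a + b·x = 42.3: x = (42.3 − 70.628409) / (-1.642026) = 17.252110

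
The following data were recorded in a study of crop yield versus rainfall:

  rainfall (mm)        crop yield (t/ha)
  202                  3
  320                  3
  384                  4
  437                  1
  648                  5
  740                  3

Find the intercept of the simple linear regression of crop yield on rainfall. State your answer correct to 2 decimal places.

2.39

n = 6, Σx = 2731, Σy = 19, Σxy = 8999, Σx² = 1449133
Sxx = Σx² − (Σx)²/n = 1449133 − 1243060.166667 = 206072.833333
Sxy = Σxy − (Σx)(Σy)/n = 8999 − 8648.166667 = 350.833333
b = Sxy/Sxx = 350.833333/206072.833333 = 0.001702
a = ȳ − b·x̄ = 3.166667 − 0.001702·455.166667 = 2.391758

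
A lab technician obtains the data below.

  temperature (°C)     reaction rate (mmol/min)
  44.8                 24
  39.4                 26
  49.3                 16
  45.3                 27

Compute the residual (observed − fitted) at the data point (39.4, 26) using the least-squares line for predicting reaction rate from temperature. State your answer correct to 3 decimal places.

n = 4, Σx = 178.8, Σy = 93, Σxy = 4111.5, Σx² = 8041.98
Sxx = Σx² − (Σx)²/n = 8041.98 − 7992.36 = 49.62
Sxy = Σxy − (Σx)(Σy)/n = 4111.5 − 4157.1 = -45.6
b = Sxy/Sxx = -45.6/49.62 = -0.918984
a = ȳ − b·x̄ = 23.25 − (-0.918984)·44.7 = 64.328597
ŷ(39.4) = 64.328597 + (-0.918984)·39.4 = 28.120617
residual = y − ŷ = 26 − 28.120617 = -2.120617

-2.121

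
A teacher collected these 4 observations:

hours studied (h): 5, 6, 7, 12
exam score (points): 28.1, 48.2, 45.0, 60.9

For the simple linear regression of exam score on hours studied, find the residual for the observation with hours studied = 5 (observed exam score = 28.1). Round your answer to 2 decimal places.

-8.05

n = 4, Σx = 30, Σy = 182.2, Σxy = 1475.5, Σx² = 254
Sxx = Σx² − (Σx)²/n = 254 − 225 = 29
Sxy = Σxy − (Σx)(Σy)/n = 1475.5 − 1366.5 = 109
b = Sxy/Sxx = 109/29 = 3.758621
a = ȳ − b·x̄ = 45.55 − 3.758621·7.5 = 17.360345
ŷ(5) = 17.360345 + 3.758621·5 = 36.153448
residual = y − ŷ = 28.1 − 36.153448 = -8.053448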